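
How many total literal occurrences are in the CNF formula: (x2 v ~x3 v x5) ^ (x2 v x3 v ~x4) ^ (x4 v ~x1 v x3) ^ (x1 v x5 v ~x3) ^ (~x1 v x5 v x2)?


Clause lengths: 3, 3, 3, 3, 3.
Sum = 3 + 3 + 3 + 3 + 3 = 15.

15


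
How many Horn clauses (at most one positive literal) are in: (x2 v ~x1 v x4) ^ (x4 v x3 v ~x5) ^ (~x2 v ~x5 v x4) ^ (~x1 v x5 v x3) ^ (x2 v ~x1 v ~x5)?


A Horn clause has at most one positive literal.
Clause 1: 2 positive lit(s) -> not Horn
Clause 2: 2 positive lit(s) -> not Horn
Clause 3: 1 positive lit(s) -> Horn
Clause 4: 2 positive lit(s) -> not Horn
Clause 5: 1 positive lit(s) -> Horn
Total Horn clauses = 2.

2


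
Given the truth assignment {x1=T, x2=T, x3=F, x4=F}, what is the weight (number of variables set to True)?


The weight is the number of variables assigned True.
True variables: x1, x2.
Weight = 2.

2


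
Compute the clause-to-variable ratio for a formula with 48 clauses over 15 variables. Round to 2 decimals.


Clause-to-variable ratio = clauses / variables.
48 / 15 = 3.2.

3.2


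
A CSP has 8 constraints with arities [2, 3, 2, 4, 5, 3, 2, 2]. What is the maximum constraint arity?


The arities are: 2, 3, 2, 4, 5, 3, 2, 2.
Scan for the maximum value.
Maximum arity = 5.

5


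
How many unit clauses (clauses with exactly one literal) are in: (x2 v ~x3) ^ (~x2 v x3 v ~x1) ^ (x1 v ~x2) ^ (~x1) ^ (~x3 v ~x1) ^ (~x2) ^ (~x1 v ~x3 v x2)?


A unit clause contains exactly one literal.
Unit clauses found: (~x1), (~x2).
Count = 2.

2


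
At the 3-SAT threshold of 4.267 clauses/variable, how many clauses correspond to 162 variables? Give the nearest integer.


The 3-SAT phase transition occurs at approximately 4.267 clauses per variable.
m = 4.267 * 162 = 691.254.
Rounded to nearest integer: 691.

691


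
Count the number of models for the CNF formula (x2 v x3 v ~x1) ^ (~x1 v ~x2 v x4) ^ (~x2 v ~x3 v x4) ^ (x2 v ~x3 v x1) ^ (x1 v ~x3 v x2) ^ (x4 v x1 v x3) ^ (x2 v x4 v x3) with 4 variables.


Enumerate all 16 truth assignments over 4 variables.
Test each against every clause.
Satisfying assignments found: 7.

7


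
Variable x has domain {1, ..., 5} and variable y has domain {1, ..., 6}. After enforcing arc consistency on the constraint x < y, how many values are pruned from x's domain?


For the constraint x < y, x needs a supporting value in y's domain.
x can be at most 5 (one less than y's maximum).
Valid x values from domain: 5 out of 5.
Pruned = 5 - 5 = 0.

0


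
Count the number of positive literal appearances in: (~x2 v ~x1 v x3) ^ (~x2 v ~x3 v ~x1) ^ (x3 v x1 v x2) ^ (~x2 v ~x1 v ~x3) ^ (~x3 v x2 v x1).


Scan each clause for unnegated literals.
Clause 1: 1 positive; Clause 2: 0 positive; Clause 3: 3 positive; Clause 4: 0 positive; Clause 5: 2 positive.
Total positive literal occurrences = 6.

6


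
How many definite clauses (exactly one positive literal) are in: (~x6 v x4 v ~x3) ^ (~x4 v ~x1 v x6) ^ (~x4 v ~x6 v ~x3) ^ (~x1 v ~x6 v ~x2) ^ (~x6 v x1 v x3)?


A definite clause has exactly one positive literal.
Clause 1: 1 positive -> definite
Clause 2: 1 positive -> definite
Clause 3: 0 positive -> not definite
Clause 4: 0 positive -> not definite
Clause 5: 2 positive -> not definite
Definite clause count = 2.

2


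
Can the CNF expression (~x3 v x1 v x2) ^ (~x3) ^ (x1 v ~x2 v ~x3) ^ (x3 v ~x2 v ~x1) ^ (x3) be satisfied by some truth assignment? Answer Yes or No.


Check all 8 possible truth assignments.
Number of satisfying assignments found: 0.
The formula is unsatisfiable.

No


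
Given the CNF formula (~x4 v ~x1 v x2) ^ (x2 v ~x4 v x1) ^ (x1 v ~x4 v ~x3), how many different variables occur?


Identify each distinct variable in the formula.
Variables found: x1, x2, x3, x4.
Total distinct variables = 4.

4


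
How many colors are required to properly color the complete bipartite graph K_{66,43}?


K_{66,43} is bipartite by definition: the two parts are independent sets, with every edge crossing between them.
Color all vertices in one part with color 1 and all vertices in the other part with color 2.
Since the graph has at least one edge, one color does not suffice.
Chromatic number = 2.

2


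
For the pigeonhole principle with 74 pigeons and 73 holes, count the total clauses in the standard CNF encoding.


The PHP encoding has two parts:
1) At-least-one-hole clauses: 74 (one per pigeon, each with 73 literals).
2) At-most-one-pigeon-per-hole clauses: 73 holes * C(74,2) = 73 * 2701 = 197173.
Total clauses = 74 + 197173 = 197247.

197247


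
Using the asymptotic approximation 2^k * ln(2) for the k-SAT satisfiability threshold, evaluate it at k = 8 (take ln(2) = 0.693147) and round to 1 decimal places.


Using the asymptotic formula: threshold ~ 2^k * ln(2).
2^8 = 256.
256 * 0.693147 = 177.4.

177.4


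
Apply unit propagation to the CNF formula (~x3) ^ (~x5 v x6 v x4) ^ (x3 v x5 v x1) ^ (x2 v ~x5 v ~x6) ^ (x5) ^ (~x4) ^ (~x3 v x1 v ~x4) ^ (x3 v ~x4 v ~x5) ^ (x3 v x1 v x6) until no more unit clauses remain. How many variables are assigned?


Unit propagation repeatedly assigns the literal in any unit clause, then simplifies.
Assignments in order: x3 = F, x5 = T, x4 = F, x6 = T, x2 = T.
No further unit clauses remain.
Total variables assigned = 5.

5


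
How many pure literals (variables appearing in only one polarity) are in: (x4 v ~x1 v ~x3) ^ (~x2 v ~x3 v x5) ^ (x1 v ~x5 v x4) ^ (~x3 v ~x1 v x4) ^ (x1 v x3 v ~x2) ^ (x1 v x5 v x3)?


A pure literal appears in only one polarity across all clauses.
Pure literals: x2 (negative only), x4 (positive only).
Count = 2.

2


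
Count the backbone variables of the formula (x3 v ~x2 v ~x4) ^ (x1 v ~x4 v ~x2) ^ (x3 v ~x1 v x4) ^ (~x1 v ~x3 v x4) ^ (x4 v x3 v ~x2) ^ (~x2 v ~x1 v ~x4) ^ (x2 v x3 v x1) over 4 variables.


Find all satisfying assignments: 5 model(s).
Check which variables have the same value in every model.
No variable is fixed across all models.
Backbone size = 0.

0


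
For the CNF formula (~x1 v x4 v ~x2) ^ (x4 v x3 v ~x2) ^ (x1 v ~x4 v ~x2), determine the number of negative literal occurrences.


Scan each clause for negated literals.
Clause 1: 2 negative; Clause 2: 1 negative; Clause 3: 2 negative.
Total negative literal occurrences = 5.

5


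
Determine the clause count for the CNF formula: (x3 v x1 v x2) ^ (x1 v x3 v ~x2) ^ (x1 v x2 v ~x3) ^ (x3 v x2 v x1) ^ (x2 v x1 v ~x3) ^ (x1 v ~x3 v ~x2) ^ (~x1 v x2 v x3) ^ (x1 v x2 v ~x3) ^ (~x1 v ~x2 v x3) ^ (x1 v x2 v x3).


Each group enclosed in parentheses joined by ^ is one clause.
Counting the conjuncts: 10 clauses.

10


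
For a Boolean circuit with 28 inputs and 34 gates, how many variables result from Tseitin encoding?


The Tseitin transformation introduces one auxiliary variable per gate.
Total variables = inputs + gates = 28 + 34 = 62.

62


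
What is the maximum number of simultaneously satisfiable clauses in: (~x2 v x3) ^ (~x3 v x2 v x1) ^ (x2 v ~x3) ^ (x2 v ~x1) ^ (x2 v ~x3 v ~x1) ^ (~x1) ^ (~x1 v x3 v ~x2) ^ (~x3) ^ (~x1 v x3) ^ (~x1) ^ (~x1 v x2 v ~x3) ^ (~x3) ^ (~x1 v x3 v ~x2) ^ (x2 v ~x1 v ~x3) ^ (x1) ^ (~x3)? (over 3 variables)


Enumerate all 8 truth assignments.
For each, count how many of the 16 clauses are satisfied.
The formula is not fully satisfiable, so the maximum is below 16.
Maximum simultaneously satisfiable clauses = 15.

15


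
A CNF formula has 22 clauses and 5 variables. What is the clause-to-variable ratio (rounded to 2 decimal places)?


Clause-to-variable ratio = clauses / variables.
22 / 5 = 4.4.

4.4


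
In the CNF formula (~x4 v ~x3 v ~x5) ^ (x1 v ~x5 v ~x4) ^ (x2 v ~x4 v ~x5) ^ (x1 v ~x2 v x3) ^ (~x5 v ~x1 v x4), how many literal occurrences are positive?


Scan each clause for unnegated literals.
Clause 1: 0 positive; Clause 2: 1 positive; Clause 3: 1 positive; Clause 4: 2 positive; Clause 5: 1 positive.
Total positive literal occurrences = 5.

5


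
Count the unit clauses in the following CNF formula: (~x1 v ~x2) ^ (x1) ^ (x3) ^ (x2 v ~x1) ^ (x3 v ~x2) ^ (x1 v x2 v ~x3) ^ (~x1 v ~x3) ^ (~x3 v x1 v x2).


A unit clause contains exactly one literal.
Unit clauses found: (x1), (x3).
Count = 2.

2


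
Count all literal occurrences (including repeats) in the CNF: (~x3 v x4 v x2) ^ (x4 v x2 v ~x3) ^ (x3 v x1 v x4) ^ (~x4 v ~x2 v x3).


Clause lengths: 3, 3, 3, 3.
Sum = 3 + 3 + 3 + 3 = 12.

12


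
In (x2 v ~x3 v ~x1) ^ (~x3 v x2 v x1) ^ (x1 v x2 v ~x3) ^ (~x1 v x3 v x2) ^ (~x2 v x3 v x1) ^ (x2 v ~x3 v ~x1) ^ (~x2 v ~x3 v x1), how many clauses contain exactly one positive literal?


A definite clause has exactly one positive literal.
Clause 1: 1 positive -> definite
Clause 2: 2 positive -> not definite
Clause 3: 2 positive -> not definite
Clause 4: 2 positive -> not definite
Clause 5: 2 positive -> not definite
Clause 6: 1 positive -> definite
Clause 7: 1 positive -> definite
Definite clause count = 3.

3


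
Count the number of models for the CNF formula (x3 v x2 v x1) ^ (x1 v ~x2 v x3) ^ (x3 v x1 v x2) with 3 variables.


Enumerate all 8 truth assignments over 3 variables.
Test each against every clause.
Satisfying assignments found: 6.

6


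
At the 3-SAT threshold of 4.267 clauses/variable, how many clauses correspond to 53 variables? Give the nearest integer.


The 3-SAT phase transition occurs at approximately 4.267 clauses per variable.
m = 4.267 * 53 = 226.151.
Rounded to nearest integer: 226.

226


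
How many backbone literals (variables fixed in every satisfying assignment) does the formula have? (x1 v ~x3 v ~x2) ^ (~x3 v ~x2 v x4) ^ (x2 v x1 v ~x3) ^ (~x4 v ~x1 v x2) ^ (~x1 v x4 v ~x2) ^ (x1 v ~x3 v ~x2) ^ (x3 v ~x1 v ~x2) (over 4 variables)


Find all satisfying assignments: 7 model(s).
Check which variables have the same value in every model.
No variable is fixed across all models.
Backbone size = 0.

0


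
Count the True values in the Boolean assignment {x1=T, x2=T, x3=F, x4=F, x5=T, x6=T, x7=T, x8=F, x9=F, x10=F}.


The weight is the number of variables assigned True.
True variables: x1, x2, x5, x6, x7.
Weight = 5.

5


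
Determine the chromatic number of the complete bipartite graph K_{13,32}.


K_{13,32} is bipartite by definition: the two parts are independent sets, with every edge crossing between them.
Color all vertices in one part with color 1 and all vertices in the other part with color 2.
Since the graph has at least one edge, one color does not suffice.
Chromatic number = 2.

2


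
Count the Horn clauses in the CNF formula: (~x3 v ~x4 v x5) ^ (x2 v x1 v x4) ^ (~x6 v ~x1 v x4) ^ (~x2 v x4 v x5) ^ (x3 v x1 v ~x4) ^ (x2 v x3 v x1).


A Horn clause has at most one positive literal.
Clause 1: 1 positive lit(s) -> Horn
Clause 2: 3 positive lit(s) -> not Horn
Clause 3: 1 positive lit(s) -> Horn
Clause 4: 2 positive lit(s) -> not Horn
Clause 5: 2 positive lit(s) -> not Horn
Clause 6: 3 positive lit(s) -> not Horn
Total Horn clauses = 2.

2


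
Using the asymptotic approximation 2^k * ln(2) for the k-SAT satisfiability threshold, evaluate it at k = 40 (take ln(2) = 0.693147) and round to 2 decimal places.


Using the asymptotic formula: threshold ~ 2^k * ln(2).
2^40 = 1099511627776.
1099511627776 * 0.693147 = 762123186258.05.

762123186258.05


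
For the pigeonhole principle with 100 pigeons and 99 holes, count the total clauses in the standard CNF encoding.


The PHP encoding has two parts:
1) At-least-one-hole clauses: 100 (one per pigeon, each with 99 literals).
2) At-most-one-pigeon-per-hole clauses: 99 holes * C(100,2) = 99 * 4950 = 490050.
Total clauses = 100 + 490050 = 490150.

490150


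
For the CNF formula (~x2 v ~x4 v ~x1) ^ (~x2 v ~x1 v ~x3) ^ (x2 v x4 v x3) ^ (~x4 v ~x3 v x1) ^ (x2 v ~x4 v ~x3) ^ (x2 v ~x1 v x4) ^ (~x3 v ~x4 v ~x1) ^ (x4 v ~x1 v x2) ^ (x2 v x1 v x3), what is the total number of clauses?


Each group enclosed in parentheses joined by ^ is one clause.
Counting the conjuncts: 9 clauses.

9


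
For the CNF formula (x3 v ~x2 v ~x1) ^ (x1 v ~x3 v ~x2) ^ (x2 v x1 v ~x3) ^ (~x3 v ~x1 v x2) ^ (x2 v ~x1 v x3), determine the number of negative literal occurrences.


Scan each clause for negated literals.
Clause 1: 2 negative; Clause 2: 2 negative; Clause 3: 1 negative; Clause 4: 2 negative; Clause 5: 1 negative.
Total negative literal occurrences = 8.

8


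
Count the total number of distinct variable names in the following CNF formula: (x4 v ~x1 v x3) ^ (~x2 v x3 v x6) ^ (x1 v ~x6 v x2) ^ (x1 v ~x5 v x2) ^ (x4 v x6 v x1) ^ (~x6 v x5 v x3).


Identify each distinct variable in the formula.
Variables found: x1, x2, x3, x4, x5, x6.
Total distinct variables = 6.

6


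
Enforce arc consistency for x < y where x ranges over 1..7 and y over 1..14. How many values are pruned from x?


For the constraint x < y, x needs a supporting value in y's domain.
x can be at most 13 (one less than y's maximum).
Valid x values from domain: 7 out of 7.
Pruned = 7 - 7 = 0.

0


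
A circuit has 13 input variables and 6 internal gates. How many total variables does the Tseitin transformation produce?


The Tseitin transformation introduces one auxiliary variable per gate.
Total variables = inputs + gates = 13 + 6 = 19.

19


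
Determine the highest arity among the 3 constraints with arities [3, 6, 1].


The arities are: 3, 6, 1.
Scan for the maximum value.
Maximum arity = 6.

6


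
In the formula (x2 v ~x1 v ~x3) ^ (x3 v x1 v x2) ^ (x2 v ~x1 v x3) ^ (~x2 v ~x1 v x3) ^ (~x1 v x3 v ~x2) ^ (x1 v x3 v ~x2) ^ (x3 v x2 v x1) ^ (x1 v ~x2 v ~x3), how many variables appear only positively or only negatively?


A pure literal appears in only one polarity across all clauses.
No pure literals found.
Count = 0.

0


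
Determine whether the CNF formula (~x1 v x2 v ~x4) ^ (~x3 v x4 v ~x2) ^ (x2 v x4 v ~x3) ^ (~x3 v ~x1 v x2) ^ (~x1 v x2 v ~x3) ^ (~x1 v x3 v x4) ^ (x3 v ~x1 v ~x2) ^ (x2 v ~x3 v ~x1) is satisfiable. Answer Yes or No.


Check all 16 possible truth assignments.
Number of satisfying assignments found: 7.
The formula is satisfiable.

Yes


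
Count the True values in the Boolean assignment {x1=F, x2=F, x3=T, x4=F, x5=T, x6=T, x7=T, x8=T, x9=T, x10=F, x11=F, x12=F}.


The weight is the number of variables assigned True.
True variables: x3, x5, x6, x7, x8, x9.
Weight = 6.

6


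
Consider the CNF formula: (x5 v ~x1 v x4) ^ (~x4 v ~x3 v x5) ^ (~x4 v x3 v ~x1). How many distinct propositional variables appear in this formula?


Identify each distinct variable in the formula.
Variables found: x1, x3, x4, x5.
Total distinct variables = 4.

4


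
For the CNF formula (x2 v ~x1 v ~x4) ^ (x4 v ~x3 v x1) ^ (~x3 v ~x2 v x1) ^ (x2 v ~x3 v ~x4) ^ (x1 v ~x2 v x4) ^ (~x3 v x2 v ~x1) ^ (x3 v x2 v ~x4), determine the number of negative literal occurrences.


Scan each clause for negated literals.
Clause 1: 2 negative; Clause 2: 1 negative; Clause 3: 2 negative; Clause 4: 2 negative; Clause 5: 1 negative; Clause 6: 2 negative; Clause 7: 1 negative.
Total negative literal occurrences = 11.

11


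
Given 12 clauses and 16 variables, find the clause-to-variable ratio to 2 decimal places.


Clause-to-variable ratio = clauses / variables.
12 / 16 = 0.75.

0.75


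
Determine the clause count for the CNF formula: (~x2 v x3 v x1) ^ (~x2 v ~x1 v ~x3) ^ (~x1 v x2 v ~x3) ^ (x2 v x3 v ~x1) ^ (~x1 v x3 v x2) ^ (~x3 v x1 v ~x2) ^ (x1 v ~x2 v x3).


Each group enclosed in parentheses joined by ^ is one clause.
Counting the conjuncts: 7 clauses.

7


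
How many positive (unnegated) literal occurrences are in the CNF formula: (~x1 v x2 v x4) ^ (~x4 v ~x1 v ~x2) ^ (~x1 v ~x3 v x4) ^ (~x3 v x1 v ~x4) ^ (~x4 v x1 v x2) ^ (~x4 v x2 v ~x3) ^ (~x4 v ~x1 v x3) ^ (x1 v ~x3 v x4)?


Scan each clause for unnegated literals.
Clause 1: 2 positive; Clause 2: 0 positive; Clause 3: 1 positive; Clause 4: 1 positive; Clause 5: 2 positive; Clause 6: 1 positive; Clause 7: 1 positive; Clause 8: 2 positive.
Total positive literal occurrences = 10.

10


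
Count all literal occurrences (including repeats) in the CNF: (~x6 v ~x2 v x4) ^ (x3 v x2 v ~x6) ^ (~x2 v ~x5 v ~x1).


Clause lengths: 3, 3, 3.
Sum = 3 + 3 + 3 = 9.

9


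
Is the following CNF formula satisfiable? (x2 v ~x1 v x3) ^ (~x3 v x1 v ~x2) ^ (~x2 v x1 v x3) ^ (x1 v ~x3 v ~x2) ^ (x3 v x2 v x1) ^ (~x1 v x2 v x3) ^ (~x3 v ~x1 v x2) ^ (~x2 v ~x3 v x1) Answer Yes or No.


Check all 8 possible truth assignments.
Number of satisfying assignments found: 3.
The formula is satisfiable.

Yes


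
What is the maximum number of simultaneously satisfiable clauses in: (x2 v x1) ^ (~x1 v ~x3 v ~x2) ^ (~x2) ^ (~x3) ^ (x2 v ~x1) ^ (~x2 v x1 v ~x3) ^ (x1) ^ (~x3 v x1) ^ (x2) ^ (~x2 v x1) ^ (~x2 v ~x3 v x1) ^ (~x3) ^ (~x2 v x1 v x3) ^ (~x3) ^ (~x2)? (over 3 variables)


Enumerate all 8 truth assignments.
For each, count how many of the 15 clauses are satisfied.
The formula is not fully satisfiable, so the maximum is below 15.
Maximum simultaneously satisfiable clauses = 13.

13


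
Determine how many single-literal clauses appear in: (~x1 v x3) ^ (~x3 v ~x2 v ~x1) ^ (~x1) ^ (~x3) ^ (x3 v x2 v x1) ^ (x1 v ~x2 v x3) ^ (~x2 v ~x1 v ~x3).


A unit clause contains exactly one literal.
Unit clauses found: (~x1), (~x3).
Count = 2.

2


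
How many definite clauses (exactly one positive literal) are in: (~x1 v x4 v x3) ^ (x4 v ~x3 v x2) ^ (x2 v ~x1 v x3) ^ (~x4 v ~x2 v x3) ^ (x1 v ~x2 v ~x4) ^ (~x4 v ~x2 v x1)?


A definite clause has exactly one positive literal.
Clause 1: 2 positive -> not definite
Clause 2: 2 positive -> not definite
Clause 3: 2 positive -> not definite
Clause 4: 1 positive -> definite
Clause 5: 1 positive -> definite
Clause 6: 1 positive -> definite
Definite clause count = 3.

3


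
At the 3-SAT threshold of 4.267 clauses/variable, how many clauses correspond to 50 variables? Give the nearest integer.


The 3-SAT phase transition occurs at approximately 4.267 clauses per variable.
m = 4.267 * 50 = 213.35.
Rounded to nearest integer: 213.

213


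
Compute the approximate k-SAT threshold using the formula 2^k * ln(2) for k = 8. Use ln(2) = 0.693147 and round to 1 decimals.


Using the asymptotic formula: threshold ~ 2^k * ln(2).
2^8 = 256.
256 * 0.693147 = 177.4.

177.4


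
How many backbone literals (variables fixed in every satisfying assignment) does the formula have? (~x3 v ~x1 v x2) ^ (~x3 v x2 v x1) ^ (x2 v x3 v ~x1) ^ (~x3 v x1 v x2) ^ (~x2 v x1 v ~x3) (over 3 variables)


Find all satisfying assignments: 4 model(s).
Check which variables have the same value in every model.
No variable is fixed across all models.
Backbone size = 0.

0


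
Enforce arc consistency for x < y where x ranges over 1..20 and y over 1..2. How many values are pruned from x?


For the constraint x < y, x needs a supporting value in y's domain.
x can be at most 1 (one less than y's maximum).
Valid x values from domain: 1 out of 20.
Pruned = 20 - 1 = 19.

19


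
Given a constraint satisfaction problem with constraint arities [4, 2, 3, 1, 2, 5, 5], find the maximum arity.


The arities are: 4, 2, 3, 1, 2, 5, 5.
Scan for the maximum value.
Maximum arity = 5.

5


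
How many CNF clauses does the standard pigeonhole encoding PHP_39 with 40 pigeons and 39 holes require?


The PHP encoding has two parts:
1) At-least-one-hole clauses: 40 (one per pigeon, each with 39 literals).
2) At-most-one-pigeon-per-hole clauses: 39 holes * C(40,2) = 39 * 780 = 30420.
Total clauses = 40 + 30420 = 30460.

30460


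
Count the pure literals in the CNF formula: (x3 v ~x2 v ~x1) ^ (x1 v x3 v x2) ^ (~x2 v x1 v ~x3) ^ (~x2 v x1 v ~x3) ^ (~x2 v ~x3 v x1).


A pure literal appears in only one polarity across all clauses.
No pure literals found.
Count = 0.

0


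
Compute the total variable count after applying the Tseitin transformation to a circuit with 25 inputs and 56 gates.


The Tseitin transformation introduces one auxiliary variable per gate.
Total variables = inputs + gates = 25 + 56 = 81.

81


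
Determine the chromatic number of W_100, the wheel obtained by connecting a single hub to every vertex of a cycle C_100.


W_100 consists of the cycle C_100 together with a hub vertex adjacent to every cycle vertex.
The cycle C_100 needs 2 colors (even cycle -> 2).
The hub is adjacent to every cycle vertex, so it must receive a new color distinct from all of them.
Chromatic number = 2 + 1 = 3.

3


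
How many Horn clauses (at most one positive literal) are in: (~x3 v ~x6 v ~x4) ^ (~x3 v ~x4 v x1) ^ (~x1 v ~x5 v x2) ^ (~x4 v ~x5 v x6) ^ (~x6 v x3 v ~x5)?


A Horn clause has at most one positive literal.
Clause 1: 0 positive lit(s) -> Horn
Clause 2: 1 positive lit(s) -> Horn
Clause 3: 1 positive lit(s) -> Horn
Clause 4: 1 positive lit(s) -> Horn
Clause 5: 1 positive lit(s) -> Horn
Total Horn clauses = 5.

5


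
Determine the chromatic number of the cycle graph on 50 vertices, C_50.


A cycle on an even number of vertices is bipartite: alternate two colors around the cycle.
Since 50 is even, two colors suffice, and at least two are needed because the graph has edges.
Chromatic number = 2.

2


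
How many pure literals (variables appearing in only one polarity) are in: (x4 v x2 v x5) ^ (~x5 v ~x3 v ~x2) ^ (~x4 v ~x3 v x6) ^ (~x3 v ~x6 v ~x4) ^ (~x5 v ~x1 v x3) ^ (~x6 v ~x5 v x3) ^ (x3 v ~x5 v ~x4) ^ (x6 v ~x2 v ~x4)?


A pure literal appears in only one polarity across all clauses.
Pure literals: x1 (negative only).
Count = 1.

1


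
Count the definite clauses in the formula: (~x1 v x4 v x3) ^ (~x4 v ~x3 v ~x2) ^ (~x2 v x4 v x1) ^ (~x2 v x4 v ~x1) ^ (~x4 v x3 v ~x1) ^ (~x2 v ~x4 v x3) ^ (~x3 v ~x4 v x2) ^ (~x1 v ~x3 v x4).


A definite clause has exactly one positive literal.
Clause 1: 2 positive -> not definite
Clause 2: 0 positive -> not definite
Clause 3: 2 positive -> not definite
Clause 4: 1 positive -> definite
Clause 5: 1 positive -> definite
Clause 6: 1 positive -> definite
Clause 7: 1 positive -> definite
Clause 8: 1 positive -> definite
Definite clause count = 5.

5


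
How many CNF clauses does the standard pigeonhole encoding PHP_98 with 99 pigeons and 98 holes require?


The PHP encoding has two parts:
1) At-least-one-hole clauses: 99 (one per pigeon, each with 98 literals).
2) At-most-one-pigeon-per-hole clauses: 98 holes * C(99,2) = 98 * 4851 = 475398.
Total clauses = 99 + 475398 = 475497.

475497


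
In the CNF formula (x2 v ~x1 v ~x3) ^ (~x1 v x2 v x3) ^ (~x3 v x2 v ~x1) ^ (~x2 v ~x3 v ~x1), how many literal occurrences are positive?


Scan each clause for unnegated literals.
Clause 1: 1 positive; Clause 2: 2 positive; Clause 3: 1 positive; Clause 4: 0 positive.
Total positive literal occurrences = 4.

4


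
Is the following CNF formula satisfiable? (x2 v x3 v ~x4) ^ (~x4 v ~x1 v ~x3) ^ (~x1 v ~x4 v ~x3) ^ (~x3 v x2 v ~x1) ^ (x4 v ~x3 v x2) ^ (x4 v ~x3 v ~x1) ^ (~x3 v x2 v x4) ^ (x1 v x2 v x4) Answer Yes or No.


Check all 16 possible truth assignments.
Number of satisfying assignments found: 8.
The formula is satisfiable.

Yes


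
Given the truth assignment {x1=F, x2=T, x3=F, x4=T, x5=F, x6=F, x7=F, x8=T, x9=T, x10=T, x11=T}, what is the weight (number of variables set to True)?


The weight is the number of variables assigned True.
True variables: x2, x4, x8, x9, x10, x11.
Weight = 6.

6


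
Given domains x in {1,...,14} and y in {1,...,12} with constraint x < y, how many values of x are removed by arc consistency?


For the constraint x < y, x needs a supporting value in y's domain.
x can be at most 11 (one less than y's maximum).
Valid x values from domain: 11 out of 14.
Pruned = 14 - 11 = 3.

3


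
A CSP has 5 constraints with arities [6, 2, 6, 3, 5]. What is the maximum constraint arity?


The arities are: 6, 2, 6, 3, 5.
Scan for the maximum value.
Maximum arity = 6.

6


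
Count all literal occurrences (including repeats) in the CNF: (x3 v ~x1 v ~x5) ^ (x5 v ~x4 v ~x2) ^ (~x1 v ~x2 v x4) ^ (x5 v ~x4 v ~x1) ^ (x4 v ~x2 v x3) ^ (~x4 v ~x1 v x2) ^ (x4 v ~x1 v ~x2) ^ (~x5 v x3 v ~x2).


Clause lengths: 3, 3, 3, 3, 3, 3, 3, 3.
Sum = 3 + 3 + 3 + 3 + 3 + 3 + 3 + 3 = 24.

24


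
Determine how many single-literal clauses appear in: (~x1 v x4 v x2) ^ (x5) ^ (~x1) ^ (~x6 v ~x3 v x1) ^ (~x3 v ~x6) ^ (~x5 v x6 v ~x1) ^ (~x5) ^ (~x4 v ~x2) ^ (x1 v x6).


A unit clause contains exactly one literal.
Unit clauses found: (x5), (~x1), (~x5).
Count = 3.

3


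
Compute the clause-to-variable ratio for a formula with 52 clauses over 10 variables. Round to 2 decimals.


Clause-to-variable ratio = clauses / variables.
52 / 10 = 5.2.

5.2


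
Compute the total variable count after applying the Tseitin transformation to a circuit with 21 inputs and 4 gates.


The Tseitin transformation introduces one auxiliary variable per gate.
Total variables = inputs + gates = 21 + 4 = 25.

25


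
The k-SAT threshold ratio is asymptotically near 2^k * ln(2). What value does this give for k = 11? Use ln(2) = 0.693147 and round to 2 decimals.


Using the asymptotic formula: threshold ~ 2^k * ln(2).
2^11 = 2048.
2048 * 0.693147 = 1419.57.

1419.57


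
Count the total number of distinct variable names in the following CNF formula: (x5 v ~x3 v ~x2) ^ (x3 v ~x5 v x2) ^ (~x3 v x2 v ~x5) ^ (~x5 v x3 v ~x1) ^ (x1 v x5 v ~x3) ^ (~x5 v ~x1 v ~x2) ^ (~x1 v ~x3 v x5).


Identify each distinct variable in the formula.
Variables found: x1, x2, x3, x5.
Total distinct variables = 4.

4


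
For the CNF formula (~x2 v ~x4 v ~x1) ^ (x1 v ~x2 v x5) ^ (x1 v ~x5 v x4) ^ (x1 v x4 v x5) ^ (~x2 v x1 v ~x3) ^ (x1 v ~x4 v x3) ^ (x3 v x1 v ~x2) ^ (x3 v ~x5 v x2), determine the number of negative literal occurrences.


Scan each clause for negated literals.
Clause 1: 3 negative; Clause 2: 1 negative; Clause 3: 1 negative; Clause 4: 0 negative; Clause 5: 2 negative; Clause 6: 1 negative; Clause 7: 1 negative; Clause 8: 1 negative.
Total negative literal occurrences = 10.

10


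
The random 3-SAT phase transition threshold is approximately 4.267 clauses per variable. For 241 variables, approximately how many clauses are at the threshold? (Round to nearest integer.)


The 3-SAT phase transition occurs at approximately 4.267 clauses per variable.
m = 4.267 * 241 = 1028.347.
Rounded to nearest integer: 1028.

1028


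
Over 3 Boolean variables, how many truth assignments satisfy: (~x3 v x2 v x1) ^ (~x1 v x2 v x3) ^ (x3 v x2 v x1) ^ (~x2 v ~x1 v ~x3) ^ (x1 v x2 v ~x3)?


Enumerate all 8 truth assignments over 3 variables.
Test each against every clause.
Satisfying assignments found: 4.

4


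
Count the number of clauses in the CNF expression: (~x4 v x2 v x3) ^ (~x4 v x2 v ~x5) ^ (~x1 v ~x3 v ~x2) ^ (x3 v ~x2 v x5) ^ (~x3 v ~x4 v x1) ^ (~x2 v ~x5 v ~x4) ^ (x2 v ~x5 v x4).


Each group enclosed in parentheses joined by ^ is one clause.
Counting the conjuncts: 7 clauses.

7


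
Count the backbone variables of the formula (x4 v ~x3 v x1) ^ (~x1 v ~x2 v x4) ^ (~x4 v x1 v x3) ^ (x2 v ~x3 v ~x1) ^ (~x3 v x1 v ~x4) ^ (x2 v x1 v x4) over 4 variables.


Find all satisfying assignments: 5 model(s).
Check which variables have the same value in every model.
No variable is fixed across all models.
Backbone size = 0.

0


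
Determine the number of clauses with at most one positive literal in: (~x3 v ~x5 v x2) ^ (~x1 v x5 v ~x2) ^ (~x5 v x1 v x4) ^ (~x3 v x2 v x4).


A Horn clause has at most one positive literal.
Clause 1: 1 positive lit(s) -> Horn
Clause 2: 1 positive lit(s) -> Horn
Clause 3: 2 positive lit(s) -> not Horn
Clause 4: 2 positive lit(s) -> not Horn
Total Horn clauses = 2.

2


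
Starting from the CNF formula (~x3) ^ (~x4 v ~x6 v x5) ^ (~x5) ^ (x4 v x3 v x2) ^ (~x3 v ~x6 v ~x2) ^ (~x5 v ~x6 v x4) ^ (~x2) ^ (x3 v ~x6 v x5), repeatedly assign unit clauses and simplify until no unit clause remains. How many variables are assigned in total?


Unit propagation repeatedly assigns the literal in any unit clause, then simplifies.
Assignments in order: x3 = F, x5 = F, x2 = F, x4 = T, x6 = F.
No further unit clauses remain.
Total variables assigned = 5.

5


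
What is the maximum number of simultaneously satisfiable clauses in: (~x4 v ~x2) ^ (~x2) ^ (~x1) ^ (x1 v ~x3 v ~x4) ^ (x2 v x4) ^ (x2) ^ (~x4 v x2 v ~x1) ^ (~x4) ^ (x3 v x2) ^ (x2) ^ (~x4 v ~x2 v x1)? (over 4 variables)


Enumerate all 16 truth assignments.
For each, count how many of the 11 clauses are satisfied.
The formula is not fully satisfiable, so the maximum is below 11.
Maximum simultaneously satisfiable clauses = 10.

10


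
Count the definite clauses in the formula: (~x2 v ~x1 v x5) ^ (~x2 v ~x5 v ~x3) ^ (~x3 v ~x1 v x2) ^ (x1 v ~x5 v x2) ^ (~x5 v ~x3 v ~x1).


A definite clause has exactly one positive literal.
Clause 1: 1 positive -> definite
Clause 2: 0 positive -> not definite
Clause 3: 1 positive -> definite
Clause 4: 2 positive -> not definite
Clause 5: 0 positive -> not definite
Definite clause count = 2.

2


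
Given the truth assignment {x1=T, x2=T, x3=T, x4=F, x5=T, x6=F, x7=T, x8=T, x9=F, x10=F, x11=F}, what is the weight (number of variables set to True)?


The weight is the number of variables assigned True.
True variables: x1, x2, x3, x5, x7, x8.
Weight = 6.

6


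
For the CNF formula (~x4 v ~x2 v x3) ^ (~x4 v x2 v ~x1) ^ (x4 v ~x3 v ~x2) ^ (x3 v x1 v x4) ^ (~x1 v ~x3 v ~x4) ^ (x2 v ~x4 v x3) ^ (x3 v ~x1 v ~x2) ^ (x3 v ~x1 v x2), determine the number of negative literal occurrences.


Scan each clause for negated literals.
Clause 1: 2 negative; Clause 2: 2 negative; Clause 3: 2 negative; Clause 4: 0 negative; Clause 5: 3 negative; Clause 6: 1 negative; Clause 7: 2 negative; Clause 8: 1 negative.
Total negative literal occurrences = 13.

13


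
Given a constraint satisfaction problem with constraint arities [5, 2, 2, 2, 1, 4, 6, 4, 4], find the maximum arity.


The arities are: 5, 2, 2, 2, 1, 4, 6, 4, 4.
Scan for the maximum value.
Maximum arity = 6.

6


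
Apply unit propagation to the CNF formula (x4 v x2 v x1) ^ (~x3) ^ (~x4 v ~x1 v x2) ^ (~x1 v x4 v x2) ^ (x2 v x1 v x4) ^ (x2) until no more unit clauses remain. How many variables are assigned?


Unit propagation repeatedly assigns the literal in any unit clause, then simplifies.
Assignments in order: x3 = F, x2 = T.
No further unit clauses remain.
Total variables assigned = 2.

2


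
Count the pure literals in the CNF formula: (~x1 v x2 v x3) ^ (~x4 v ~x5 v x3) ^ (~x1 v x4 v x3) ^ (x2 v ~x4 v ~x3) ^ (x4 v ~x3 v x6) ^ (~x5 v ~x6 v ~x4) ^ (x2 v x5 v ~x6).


A pure literal appears in only one polarity across all clauses.
Pure literals: x1 (negative only), x2 (positive only).
Count = 2.

2


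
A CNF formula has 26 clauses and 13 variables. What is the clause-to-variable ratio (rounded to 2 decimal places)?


Clause-to-variable ratio = clauses / variables.
26 / 13 = 2.0.

2.0


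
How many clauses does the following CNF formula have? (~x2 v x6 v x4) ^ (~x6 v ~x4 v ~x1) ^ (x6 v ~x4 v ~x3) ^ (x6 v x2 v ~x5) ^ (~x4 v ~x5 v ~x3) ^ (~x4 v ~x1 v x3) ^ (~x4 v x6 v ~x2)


Each group enclosed in parentheses joined by ^ is one clause.
Counting the conjuncts: 7 clauses.

7


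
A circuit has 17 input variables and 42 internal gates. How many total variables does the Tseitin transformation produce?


The Tseitin transformation introduces one auxiliary variable per gate.
Total variables = inputs + gates = 17 + 42 = 59.

59


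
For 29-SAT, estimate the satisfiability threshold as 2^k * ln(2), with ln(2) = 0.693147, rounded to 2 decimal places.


Using the asymptotic formula: threshold ~ 2^k * ln(2).
2^29 = 536870912.
536870912 * 0.693147 = 372130462.04.

372130462.04


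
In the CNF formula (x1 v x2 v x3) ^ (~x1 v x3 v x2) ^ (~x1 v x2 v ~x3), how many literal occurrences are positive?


Scan each clause for unnegated literals.
Clause 1: 3 positive; Clause 2: 2 positive; Clause 3: 1 positive.
Total positive literal occurrences = 6.

6


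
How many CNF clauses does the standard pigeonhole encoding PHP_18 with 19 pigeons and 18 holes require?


The PHP encoding has two parts:
1) At-least-one-hole clauses: 19 (one per pigeon, each with 18 literals).
2) At-most-one-pigeon-per-hole clauses: 18 holes * C(19,2) = 18 * 171 = 3078.
Total clauses = 19 + 3078 = 3097.

3097


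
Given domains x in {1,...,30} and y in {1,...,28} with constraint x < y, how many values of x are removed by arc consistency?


For the constraint x < y, x needs a supporting value in y's domain.
x can be at most 27 (one less than y's maximum).
Valid x values from domain: 27 out of 30.
Pruned = 30 - 27 = 3.

3


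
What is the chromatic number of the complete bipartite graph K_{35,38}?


K_{35,38} is bipartite by definition: the two parts are independent sets, with every edge crossing between them.
Color all vertices in one part with color 1 and all vertices in the other part with color 2.
Since the graph has at least one edge, one color does not suffice.
Chromatic number = 2.

2


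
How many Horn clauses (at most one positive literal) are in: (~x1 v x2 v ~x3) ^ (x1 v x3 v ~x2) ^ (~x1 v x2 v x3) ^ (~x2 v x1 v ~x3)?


A Horn clause has at most one positive literal.
Clause 1: 1 positive lit(s) -> Horn
Clause 2: 2 positive lit(s) -> not Horn
Clause 3: 2 positive lit(s) -> not Horn
Clause 4: 1 positive lit(s) -> Horn
Total Horn clauses = 2.

2


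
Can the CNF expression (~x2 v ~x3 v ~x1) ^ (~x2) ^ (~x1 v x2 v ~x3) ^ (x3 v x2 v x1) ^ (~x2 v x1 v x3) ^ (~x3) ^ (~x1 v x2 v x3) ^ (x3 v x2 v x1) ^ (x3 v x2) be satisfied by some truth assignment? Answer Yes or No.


Check all 8 possible truth assignments.
Number of satisfying assignments found: 0.
The formula is unsatisfiable.

No


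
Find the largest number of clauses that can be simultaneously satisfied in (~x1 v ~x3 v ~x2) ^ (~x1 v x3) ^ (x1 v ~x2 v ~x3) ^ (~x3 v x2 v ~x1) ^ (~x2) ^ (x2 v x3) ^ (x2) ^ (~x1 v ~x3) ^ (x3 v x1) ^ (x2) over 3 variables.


Enumerate all 8 truth assignments.
For each, count how many of the 10 clauses are satisfied.
The formula is not fully satisfiable, so the maximum is below 10.
Maximum simultaneously satisfiable clauses = 8.

8


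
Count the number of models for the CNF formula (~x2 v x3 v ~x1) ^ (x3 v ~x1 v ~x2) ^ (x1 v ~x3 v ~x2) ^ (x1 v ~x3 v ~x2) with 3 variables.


Enumerate all 8 truth assignments over 3 variables.
Test each against every clause.
Satisfying assignments found: 6.

6


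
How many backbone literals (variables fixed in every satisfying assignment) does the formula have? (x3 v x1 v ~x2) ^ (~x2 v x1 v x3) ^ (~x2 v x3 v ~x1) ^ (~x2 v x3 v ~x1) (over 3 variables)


Find all satisfying assignments: 6 model(s).
Check which variables have the same value in every model.
No variable is fixed across all models.
Backbone size = 0.

0


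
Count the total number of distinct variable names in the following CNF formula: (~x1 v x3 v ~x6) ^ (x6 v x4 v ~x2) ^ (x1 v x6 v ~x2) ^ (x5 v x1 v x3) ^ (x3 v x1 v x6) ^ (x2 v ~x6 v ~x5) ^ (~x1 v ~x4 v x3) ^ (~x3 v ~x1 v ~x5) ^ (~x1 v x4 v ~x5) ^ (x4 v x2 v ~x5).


Identify each distinct variable in the formula.
Variables found: x1, x2, x3, x4, x5, x6.
Total distinct variables = 6.

6


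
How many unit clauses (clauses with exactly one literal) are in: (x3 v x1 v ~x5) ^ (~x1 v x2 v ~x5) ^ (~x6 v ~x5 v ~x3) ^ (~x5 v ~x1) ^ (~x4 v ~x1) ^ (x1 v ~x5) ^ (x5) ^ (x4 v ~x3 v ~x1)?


A unit clause contains exactly one literal.
Unit clauses found: (x5).
Count = 1.

1


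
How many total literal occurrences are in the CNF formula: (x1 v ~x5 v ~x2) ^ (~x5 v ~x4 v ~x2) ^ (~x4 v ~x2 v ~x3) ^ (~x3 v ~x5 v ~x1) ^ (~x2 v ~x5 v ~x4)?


Clause lengths: 3, 3, 3, 3, 3.
Sum = 3 + 3 + 3 + 3 + 3 = 15.

15


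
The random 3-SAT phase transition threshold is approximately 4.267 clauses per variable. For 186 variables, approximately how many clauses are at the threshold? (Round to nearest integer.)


The 3-SAT phase transition occurs at approximately 4.267 clauses per variable.
m = 4.267 * 186 = 793.662.
Rounded to nearest integer: 794.

794


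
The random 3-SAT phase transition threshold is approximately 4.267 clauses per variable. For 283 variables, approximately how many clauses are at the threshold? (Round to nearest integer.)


The 3-SAT phase transition occurs at approximately 4.267 clauses per variable.
m = 4.267 * 283 = 1207.561.
Rounded to nearest integer: 1208.

1208


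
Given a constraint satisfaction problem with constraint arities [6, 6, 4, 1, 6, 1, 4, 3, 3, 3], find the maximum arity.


The arities are: 6, 6, 4, 1, 6, 1, 4, 3, 3, 3.
Scan for the maximum value.
Maximum arity = 6.

6


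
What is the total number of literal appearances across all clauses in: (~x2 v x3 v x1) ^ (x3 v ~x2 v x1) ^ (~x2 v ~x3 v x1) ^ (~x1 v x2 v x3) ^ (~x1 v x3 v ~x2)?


Clause lengths: 3, 3, 3, 3, 3.
Sum = 3 + 3 + 3 + 3 + 3 = 15.

15


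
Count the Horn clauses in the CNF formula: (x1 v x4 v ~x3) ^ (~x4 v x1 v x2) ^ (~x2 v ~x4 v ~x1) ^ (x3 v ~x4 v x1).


A Horn clause has at most one positive literal.
Clause 1: 2 positive lit(s) -> not Horn
Clause 2: 2 positive lit(s) -> not Horn
Clause 3: 0 positive lit(s) -> Horn
Clause 4: 2 positive lit(s) -> not Horn
Total Horn clauses = 1.

1


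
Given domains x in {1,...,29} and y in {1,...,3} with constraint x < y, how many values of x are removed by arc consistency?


For the constraint x < y, x needs a supporting value in y's domain.
x can be at most 2 (one less than y's maximum).
Valid x values from domain: 2 out of 29.
Pruned = 29 - 2 = 27.

27


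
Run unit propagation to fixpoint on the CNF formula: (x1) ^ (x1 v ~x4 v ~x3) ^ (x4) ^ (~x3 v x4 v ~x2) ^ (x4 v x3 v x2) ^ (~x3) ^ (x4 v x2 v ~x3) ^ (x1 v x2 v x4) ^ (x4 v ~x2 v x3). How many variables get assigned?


Unit propagation repeatedly assigns the literal in any unit clause, then simplifies.
Assignments in order: x1 = T, x4 = T, x3 = F.
No further unit clauses remain.
Total variables assigned = 3.

3


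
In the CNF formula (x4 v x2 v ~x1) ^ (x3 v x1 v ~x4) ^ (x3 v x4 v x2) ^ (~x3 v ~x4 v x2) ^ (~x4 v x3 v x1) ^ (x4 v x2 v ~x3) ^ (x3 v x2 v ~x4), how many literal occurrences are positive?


Scan each clause for unnegated literals.
Clause 1: 2 positive; Clause 2: 2 positive; Clause 3: 3 positive; Clause 4: 1 positive; Clause 5: 2 positive; Clause 6: 2 positive; Clause 7: 2 positive.
Total positive literal occurrences = 14.

14


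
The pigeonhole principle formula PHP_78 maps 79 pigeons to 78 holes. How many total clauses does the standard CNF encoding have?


The PHP encoding has two parts:
1) At-least-one-hole clauses: 79 (one per pigeon, each with 78 literals).
2) At-most-one-pigeon-per-hole clauses: 78 holes * C(79,2) = 78 * 3081 = 240318.
Total clauses = 79 + 240318 = 240397.

240397


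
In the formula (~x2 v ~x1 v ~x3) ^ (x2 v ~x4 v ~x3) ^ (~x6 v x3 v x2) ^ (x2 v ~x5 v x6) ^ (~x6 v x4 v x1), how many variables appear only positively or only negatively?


A pure literal appears in only one polarity across all clauses.
Pure literals: x5 (negative only).
Count = 1.

1


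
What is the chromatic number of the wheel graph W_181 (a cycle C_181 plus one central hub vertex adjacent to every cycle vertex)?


W_181 consists of the cycle C_181 together with a hub vertex adjacent to every cycle vertex.
The cycle C_181 needs 3 colors (odd cycle -> 3).
The hub is adjacent to every cycle vertex, so it must receive a new color distinct from all of them.
Chromatic number = 3 + 1 = 4.

4


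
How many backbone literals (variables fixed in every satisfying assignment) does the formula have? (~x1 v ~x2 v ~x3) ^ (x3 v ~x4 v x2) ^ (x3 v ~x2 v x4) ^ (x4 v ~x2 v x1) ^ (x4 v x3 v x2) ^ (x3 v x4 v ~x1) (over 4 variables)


Find all satisfying assignments: 7 model(s).
Check which variables have the same value in every model.
No variable is fixed across all models.
Backbone size = 0.

0


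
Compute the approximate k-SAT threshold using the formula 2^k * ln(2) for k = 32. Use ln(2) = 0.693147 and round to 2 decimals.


Using the asymptotic formula: threshold ~ 2^k * ln(2).
2^32 = 4294967296.
4294967296 * 0.693147 = 2977043696.32.

2977043696.32
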